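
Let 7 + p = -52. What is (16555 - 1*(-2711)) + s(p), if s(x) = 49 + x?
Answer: 19256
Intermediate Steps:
p = -59 (p = -7 - 52 = -59)
(16555 - 1*(-2711)) + s(p) = (16555 - 1*(-2711)) + (49 - 59) = (16555 + 2711) - 10 = 19266 - 10 = 19256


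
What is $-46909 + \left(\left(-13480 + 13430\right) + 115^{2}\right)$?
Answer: $-33734$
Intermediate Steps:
$-46909 + \left(\left(-13480 + 13430\right) + 115^{2}\right) = -46909 + \left(-50 + 13225\right) = -46909 + 13175 = -33734$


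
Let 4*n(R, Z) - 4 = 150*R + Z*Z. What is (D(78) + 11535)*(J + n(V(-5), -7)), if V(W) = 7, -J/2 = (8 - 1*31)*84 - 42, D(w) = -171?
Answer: 47998695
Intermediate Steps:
J = 3948 (J = -2*((8 - 1*31)*84 - 42) = -2*((8 - 31)*84 - 42) = -2*(-23*84 - 42) = -2*(-1932 - 42) = -2*(-1974) = 3948)
n(R, Z) = 1 + Z**2/4 + 75*R/2 (n(R, Z) = 1 + (150*R + Z*Z)/4 = 1 + (150*R + Z**2)/4 = 1 + (Z**2 + 150*R)/4 = 1 + (Z**2/4 + 75*R/2) = 1 + Z**2/4 + 75*R/2)
(D(78) + 11535)*(J + n(V(-5), -7)) = (-171 + 11535)*(3948 + (1 + (1/4)*(-7)**2 + (75/2)*7)) = 11364*(3948 + (1 + (1/4)*49 + 525/2)) = 11364*(3948 + (1 + 49/4 + 525/2)) = 11364*(3948 + 1103/4) = 11364*(16895/4) = 47998695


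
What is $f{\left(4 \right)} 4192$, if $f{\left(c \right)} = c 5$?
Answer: $83840$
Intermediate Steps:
$f{\left(c \right)} = 5 c$
$f{\left(4 \right)} 4192 = 5 \cdot 4 \cdot 4192 = 20 \cdot 4192 = 83840$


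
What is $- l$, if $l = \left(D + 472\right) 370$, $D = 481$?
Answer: $-352610$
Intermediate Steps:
$l = 352610$ ($l = \left(481 + 472\right) 370 = 953 \cdot 370 = 352610$)
$- l = \left(-1\right) 352610 = -352610$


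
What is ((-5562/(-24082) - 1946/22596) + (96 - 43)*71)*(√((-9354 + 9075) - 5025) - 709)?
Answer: -51851730622273/19434174 + 73133611597*I*√1326/9717087 ≈ -2.6681e+6 + 2.7406e+5*I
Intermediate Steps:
((-5562/(-24082) - 1946/22596) + (96 - 43)*71)*(√((-9354 + 9075) - 5025) - 709) = ((-5562*(-1/24082) - 1946*1/22596) + 53*71)*(√(-279 - 5025) - 709) = ((2781/12041 - 139/1614) + 3763)*(√(-5304) - 709) = (2814835/19434174 + 3763)*(2*I*√1326 - 709) = 73133611597*(-709 + 2*I*√1326)/19434174 = -51851730622273/19434174 + 73133611597*I*√1326/9717087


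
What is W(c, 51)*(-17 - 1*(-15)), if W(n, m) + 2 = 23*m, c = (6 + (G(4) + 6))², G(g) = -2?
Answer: -2342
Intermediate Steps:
c = 100 (c = (6 + (-2 + 6))² = (6 + 4)² = 10² = 100)
W(n, m) = -2 + 23*m
W(c, 51)*(-17 - 1*(-15)) = (-2 + 23*51)*(-17 - 1*(-15)) = (-2 + 1173)*(-17 + 15) = 1171*(-2) = -2342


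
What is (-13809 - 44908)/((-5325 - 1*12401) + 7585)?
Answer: 58717/10141 ≈ 5.7901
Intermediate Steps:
(-13809 - 44908)/((-5325 - 1*12401) + 7585) = -58717/((-5325 - 12401) + 7585) = -58717/(-17726 + 7585) = -58717/(-10141) = -58717*(-1/10141) = 58717/10141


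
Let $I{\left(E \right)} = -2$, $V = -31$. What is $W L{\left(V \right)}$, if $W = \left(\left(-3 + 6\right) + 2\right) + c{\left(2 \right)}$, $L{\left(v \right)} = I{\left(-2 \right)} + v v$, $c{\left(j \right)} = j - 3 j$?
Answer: $959$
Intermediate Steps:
$c{\left(j \right)} = - 2 j$
$L{\left(v \right)} = -2 + v^{2}$ ($L{\left(v \right)} = -2 + v v = -2 + v^{2}$)
$W = 1$ ($W = \left(\left(-3 + 6\right) + 2\right) - 4 = \left(3 + 2\right) - 4 = 5 - 4 = 1$)
$W L{\left(V \right)} = 1 \left(-2 + \left(-31\right)^{2}\right) = 1 \left(-2 + 961\right) = 1 \cdot 959 = 959$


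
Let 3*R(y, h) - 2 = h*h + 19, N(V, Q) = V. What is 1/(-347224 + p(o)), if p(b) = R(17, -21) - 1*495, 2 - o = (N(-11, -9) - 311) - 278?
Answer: -1/347565 ≈ -2.8772e-6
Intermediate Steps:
o = 602 (o = 2 - ((-11 - 311) - 278) = 2 - (-322 - 278) = 2 - 1*(-600) = 2 + 600 = 602)
R(y, h) = 7 + h²/3 (R(y, h) = ⅔ + (h*h + 19)/3 = ⅔ + (h² + 19)/3 = ⅔ + (19 + h²)/3 = ⅔ + (19/3 + h²/3) = 7 + h²/3)
p(b) = -341 (p(b) = (7 + (⅓)*(-21)²) - 1*495 = (7 + (⅓)*441) - 495 = (7 + 147) - 495 = 154 - 495 = -341)
1/(-347224 + p(o)) = 1/(-347224 - 341) = 1/(-347565) = -1/347565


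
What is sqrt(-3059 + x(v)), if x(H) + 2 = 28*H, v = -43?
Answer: I*sqrt(4265) ≈ 65.307*I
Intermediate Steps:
x(H) = -2 + 28*H
sqrt(-3059 + x(v)) = sqrt(-3059 + (-2 + 28*(-43))) = sqrt(-3059 + (-2 - 1204)) = sqrt(-3059 - 1206) = sqrt(-4265) = I*sqrt(4265)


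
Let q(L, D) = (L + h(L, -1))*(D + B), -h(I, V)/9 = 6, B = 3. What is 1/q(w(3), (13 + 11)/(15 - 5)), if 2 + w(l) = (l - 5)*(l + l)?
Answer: -5/1836 ≈ -0.0027233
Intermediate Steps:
h(I, V) = -54 (h(I, V) = -9*6 = -54)
w(l) = -2 + 2*l*(-5 + l) (w(l) = -2 + (l - 5)*(l + l) = -2 + (-5 + l)*(2*l) = -2 + 2*l*(-5 + l))
q(L, D) = (-54 + L)*(3 + D) (q(L, D) = (L - 54)*(D + 3) = (-54 + L)*(3 + D))
1/q(w(3), (13 + 11)/(15 - 5)) = 1/(-162 - 54*(13 + 11)/(15 - 5) + 3*(-2 - 10*3 + 2*3²) + ((13 + 11)/(15 - 5))*(-2 - 10*3 + 2*3²)) = 1/(-162 - 1296/10 + 3*(-2 - 30 + 2*9) + (24/10)*(-2 - 30 + 2*9)) = 1/(-162 - 1296/10 + 3*(-2 - 30 + 18) + (24*(⅒))*(-2 - 30 + 18)) = 1/(-162 - 54*12/5 + 3*(-14) + (12/5)*(-14)) = 1/(-162 - 648/5 - 42 - 168/5) = 1/(-1836/5) = -5/1836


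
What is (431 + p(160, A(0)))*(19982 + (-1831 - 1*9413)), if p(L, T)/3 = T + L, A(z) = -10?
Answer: 7698178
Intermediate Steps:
p(L, T) = 3*L + 3*T (p(L, T) = 3*(T + L) = 3*(L + T) = 3*L + 3*T)
(431 + p(160, A(0)))*(19982 + (-1831 - 1*9413)) = (431 + (3*160 + 3*(-10)))*(19982 + (-1831 - 1*9413)) = (431 + (480 - 30))*(19982 + (-1831 - 9413)) = (431 + 450)*(19982 - 11244) = 881*8738 = 7698178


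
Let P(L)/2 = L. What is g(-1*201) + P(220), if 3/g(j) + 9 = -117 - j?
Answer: 11001/25 ≈ 440.04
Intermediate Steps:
g(j) = 3/(-126 - j) (g(j) = 3/(-9 + (-117 - j)) = 3/(-126 - j))
P(L) = 2*L
g(-1*201) + P(220) = -3/(126 - 1*201) + 2*220 = -3/(126 - 201) + 440 = -3/(-75) + 440 = -3*(-1/75) + 440 = 1/25 + 440 = 11001/25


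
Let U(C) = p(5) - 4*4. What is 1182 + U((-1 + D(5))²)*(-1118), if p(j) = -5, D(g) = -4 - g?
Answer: 24660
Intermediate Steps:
U(C) = -21 (U(C) = -5 - 4*4 = -5 - 16 = -21)
1182 + U((-1 + D(5))²)*(-1118) = 1182 - 21*(-1118) = 1182 + 23478 = 24660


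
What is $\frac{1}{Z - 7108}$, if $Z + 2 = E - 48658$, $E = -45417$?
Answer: $- \frac{1}{101185} \approx -9.8829 \cdot 10^{-6}$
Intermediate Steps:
$Z = -94077$ ($Z = -2 - 94075 = -94077$)
$\frac{1}{Z - 7108} = \frac{1}{-94077 - 7108} = \frac{1}{-101185} = - \frac{1}{101185}$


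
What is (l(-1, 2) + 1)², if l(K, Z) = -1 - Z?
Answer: 4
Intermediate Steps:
(l(-1, 2) + 1)² = ((-1 - 1*2) + 1)² = ((-1 - 2) + 1)² = (-3 + 1)² = (-2)² = 4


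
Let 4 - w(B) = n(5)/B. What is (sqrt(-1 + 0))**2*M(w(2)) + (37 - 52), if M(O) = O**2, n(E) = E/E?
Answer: -109/4 ≈ -27.250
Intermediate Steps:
n(E) = 1
w(B) = 4 - 1/B
(sqrt(-1 + 0))**2*M(w(2)) + (37 - 52) = (sqrt(-1 + 0))**2*(4 - 1/2)**2 + (37 - 52) = (sqrt(-1))**2*(4 - 1*1/2)**2 - 15 = I**2*(4 - 1/2)**2 - 15 = -(7/2)**2 - 15 = -1*49/4 - 15 = -49/4 - 15 = -109/4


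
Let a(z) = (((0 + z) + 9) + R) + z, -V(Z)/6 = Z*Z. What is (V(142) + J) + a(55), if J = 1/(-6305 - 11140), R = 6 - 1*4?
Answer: -2108455036/17445 ≈ -1.2086e+5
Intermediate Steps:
V(Z) = -6*Z**2 (V(Z) = -6*Z*Z = -6*Z**2)
R = 2 (R = 6 - 4 = 2)
J = -1/17445 (J = 1/(-17445) = -1/17445 ≈ -5.7323e-5)
a(z) = 11 + 2*z (a(z) = (((0 + z) + 9) + 2) + z = ((z + 9) + 2) + z = ((9 + z) + 2) + z = (11 + z) + z = 11 + 2*z)
(V(142) + J) + a(55) = (-6*142**2 - 1/17445) + (11 + 2*55) = (-6*20164 - 1/17445) + (11 + 110) = (-120984 - 1/17445) + 121 = -2110565881/17445 + 121 = -2108455036/17445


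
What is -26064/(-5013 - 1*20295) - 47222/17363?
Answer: -20626254/12206189 ≈ -1.6898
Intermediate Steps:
-26064/(-5013 - 1*20295) - 47222/17363 = -26064/(-5013 - 20295) - 47222*1/17363 = -26064/(-25308) - 47222/17363 = -26064*(-1/25308) - 47222/17363 = 724/703 - 47222/17363 = -20626254/12206189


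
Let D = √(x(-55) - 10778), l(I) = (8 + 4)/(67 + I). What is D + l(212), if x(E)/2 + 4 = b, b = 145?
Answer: 4/93 + 16*I*√41 ≈ 0.043011 + 102.45*I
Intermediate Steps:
x(E) = 282 (x(E) = -8 + 2*145 = -8 + 290 = 282)
l(I) = 12/(67 + I)
D = 16*I*√41 (D = √(282 - 10778) = √(-10496) = 16*I*√41 ≈ 102.45*I)
D + l(212) = 16*I*√41 + 12/(67 + 212) = 16*I*√41 + 12/279 = 16*I*√41 + 12*(1/279) = 16*I*√41 + 4/93 = 4/93 + 16*I*√41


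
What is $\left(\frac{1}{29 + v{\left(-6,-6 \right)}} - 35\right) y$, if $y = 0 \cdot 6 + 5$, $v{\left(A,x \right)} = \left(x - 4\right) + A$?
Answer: $- \frac{2270}{13} \approx -174.62$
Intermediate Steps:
$v{\left(A,x \right)} = -4 + A + x$ ($v{\left(A,x \right)} = \left(-4 + x\right) + A = -4 + A + x$)
$y = 5$ ($y = 0 + 5 = 5$)
$\left(\frac{1}{29 + v{\left(-6,-6 \right)}} - 35\right) y = \left(\frac{1}{29 - 16} - 35\right) 5 = \left(\frac{1}{13} - 35\right) 5 = \left(- \frac{454}{13}\right) 5 = - \frac{2270}{13}$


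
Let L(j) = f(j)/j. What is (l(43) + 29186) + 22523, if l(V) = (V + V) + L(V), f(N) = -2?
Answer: 2227183/43 ≈ 51795.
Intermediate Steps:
L(j) = -2/j
l(V) = -2/V + 2*V (l(V) = (V + V) - 2/V = 2*V - 2/V = -2/V + 2*V)
(l(43) + 29186) + 22523 = ((-2/43 + 2*43) + 29186) + 22523 = ((-2*1/43 + 86) + 29186) + 22523 = ((-2/43 + 86) + 29186) + 22523 = (3696/43 + 29186) + 22523 = 1258694/43 + 22523 = 2227183/43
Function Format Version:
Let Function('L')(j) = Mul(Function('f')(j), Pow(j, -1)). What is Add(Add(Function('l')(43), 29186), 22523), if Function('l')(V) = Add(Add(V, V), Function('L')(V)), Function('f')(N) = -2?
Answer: Rational(2227183, 43) ≈ 51795.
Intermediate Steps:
Function('L')(j) = Mul(-2, Pow(j, -1))
Function('l')(V) = Add(Mul(-2, Pow(V, -1)), Mul(2, V)) (Function('l')(V) = Add(Add(V, V), Mul(-2, Pow(V, -1))) = Add(Mul(2, V), Mul(-2, Pow(V, -1))) = Add(Mul(-2, Pow(V, -1)), Mul(2, V)))
Add(Add(Function('l')(43), 29186), 22523) = Add(Add(Add(Mul(-2, Pow(43, -1)), Mul(2, 43)), 29186), 22523) = Add(Add(Add(Mul(-2, Rational(1, 43)), 86), 29186), 22523) = Add(Add(Add(Rational(-2, 43), 86), 29186), 22523) = Add(Add(Rational(3696, 43), 29186), 22523) = Add(Rational(1258694, 43), 22523) = Rational(2227183, 43)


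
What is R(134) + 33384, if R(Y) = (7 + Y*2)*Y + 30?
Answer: 70264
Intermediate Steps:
R(Y) = 30 + Y*(7 + 2*Y) (R(Y) = (7 + 2*Y)*Y + 30 = Y*(7 + 2*Y) + 30 = 30 + Y*(7 + 2*Y))
R(134) + 33384 = (30 + 2*134**2 + 7*134) + 33384 = (30 + 2*17956 + 938) + 33384 = (30 + 35912 + 938) + 33384 = 36880 + 33384 = 70264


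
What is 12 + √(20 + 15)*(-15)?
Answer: 12 - 15*√35 ≈ -76.741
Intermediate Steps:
12 + √(20 + 15)*(-15) = 12 + √35*(-15) = 12 - 15*√35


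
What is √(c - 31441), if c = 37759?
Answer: 9*√78 ≈ 79.486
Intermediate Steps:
√(c - 31441) = √(37759 - 31441) = √6318 = 9*√78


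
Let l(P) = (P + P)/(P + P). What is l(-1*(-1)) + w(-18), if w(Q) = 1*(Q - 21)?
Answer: -38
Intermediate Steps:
w(Q) = -21 + Q (w(Q) = 1*(-21 + Q) = -21 + Q)
l(P) = 1 (l(P) = (2*P)/((2*P)) = (2*P)*(1/(2*P)) = 1)
l(-1*(-1)) + w(-18) = 1 + (-21 - 18) = 1 - 39 = -38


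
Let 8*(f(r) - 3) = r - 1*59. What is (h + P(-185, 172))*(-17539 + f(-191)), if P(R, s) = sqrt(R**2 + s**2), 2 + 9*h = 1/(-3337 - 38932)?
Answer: 1980156997/507228 - 70269*sqrt(63809)/4 ≈ -4.4337e+6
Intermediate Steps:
f(r) = -35/8 + r/8 (f(r) = 3 + (r - 1*59)/8 = 3 + (r - 59)/8 = 3 + (-59 + r)/8 = 3 + (-59/8 + r/8) = -35/8 + r/8)
h = -84539/380421 (h = -2/9 + 1/(9*(-3337 - 38932)) = -2/9 + (1/9)/(-42269) = -2/9 + (1/9)*(-1/42269) = -2/9 - 1/380421 = -84539/380421 ≈ -0.22222)
(h + P(-185, 172))*(-17539 + f(-191)) = (-84539/380421 + sqrt((-185)**2 + 172**2))*(-17539 + (-35/8 + (1/8)*(-191))) = (-84539/380421 + sqrt(34225 + 29584))*(-17539 + (-35/8 - 191/8)) = (-84539/380421 + sqrt(63809))*(-17539 - 113/4) = (-84539/380421 + sqrt(63809))*(-70269/4) = 1980156997/507228 - 70269*sqrt(63809)/4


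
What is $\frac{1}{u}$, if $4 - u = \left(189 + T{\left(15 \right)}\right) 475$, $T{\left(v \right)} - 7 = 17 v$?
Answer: $- \frac{1}{214221} \approx -4.6681 \cdot 10^{-6}$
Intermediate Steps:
$T{\left(v \right)} = 7 + 17 v$
$u = -214221$ ($u = 4 - \left(189 + \left(7 + 17 \cdot 15\right)\right) 475 = 4 - \left(189 + \left(7 + 255\right)\right) 475 = 4 - \left(189 + 262\right) 475 = 4 - 451 \cdot 475 = 4 - 214225 = -214221$)
$\frac{1}{u} = \frac{1}{-214221} = - \frac{1}{214221}$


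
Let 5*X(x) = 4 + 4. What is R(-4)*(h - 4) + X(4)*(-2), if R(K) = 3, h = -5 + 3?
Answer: -106/5 ≈ -21.200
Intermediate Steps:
h = -2
X(x) = 8/5 (X(x) = (4 + 4)/5 = (1/5)*8 = 8/5)
R(-4)*(h - 4) + X(4)*(-2) = 3*(-2 - 4) + (8/5)*(-2) = 3*(-6) - 16/5 = -18 - 16/5 = -106/5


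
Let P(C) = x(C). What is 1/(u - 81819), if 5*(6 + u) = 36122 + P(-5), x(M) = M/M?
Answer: -5/373002 ≈ -1.3405e-5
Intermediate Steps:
x(M) = 1
P(C) = 1
u = 36093/5 (u = -6 + (36122 + 1)/5 = -6 + (1/5)*36123 = -6 + 36123/5 = 36093/5 ≈ 7218.6)
1/(u - 81819) = 1/(36093/5 - 81819) = 1/(-373002/5) = -5/373002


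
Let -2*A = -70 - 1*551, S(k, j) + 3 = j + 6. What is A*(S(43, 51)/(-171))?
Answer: -1863/19 ≈ -98.053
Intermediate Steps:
S(k, j) = 3 + j (S(k, j) = -3 + (j + 6) = -3 + (6 + j) = 3 + j)
A = 621/2 (A = -(-70 - 1*551)/2 = -(-70 - 551)/2 = -½*(-621) = 621/2 ≈ 310.50)
A*(S(43, 51)/(-171)) = 621*((3 + 51)/(-171))/2 = 621*(54*(-1/171))/2 = (621/2)*(-6/19) = -1863/19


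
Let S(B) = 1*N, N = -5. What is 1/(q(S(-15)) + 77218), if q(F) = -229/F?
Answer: 5/386319 ≈ 1.2943e-5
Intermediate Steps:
S(B) = -5 (S(B) = 1*(-5) = -5)
1/(q(S(-15)) + 77218) = 1/(-229/(-5) + 77218) = 1/(-229*(-⅕) + 77218) = 1/(229/5 + 77218) = 1/(386319/5) = 5/386319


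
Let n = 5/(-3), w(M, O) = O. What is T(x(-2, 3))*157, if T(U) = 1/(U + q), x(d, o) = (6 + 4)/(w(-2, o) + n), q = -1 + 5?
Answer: 314/23 ≈ 13.652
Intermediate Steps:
n = -5/3 (n = 5*(-⅓) = -5/3 ≈ -1.6667)
q = 4
x(d, o) = 10/(-5/3 + o) (x(d, o) = (6 + 4)/(o - 5/3) = 10/(-5/3 + o))
T(U) = 1/(4 + U) (T(U) = 1/(U + 4) = 1/(4 + U))
T(x(-2, 3))*157 = 157/(4 + 30/(-5 + 3*3)) = 157/(4 + 30/(-5 + 9)) = 157/(4 + 30/4) = 157/(4 + 30*(¼)) = 157/(4 + 15/2) = 157/(23/2) = (2/23)*157 = 314/23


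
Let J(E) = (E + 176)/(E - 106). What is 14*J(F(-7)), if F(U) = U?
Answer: -2366/113 ≈ -20.938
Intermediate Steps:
J(E) = (176 + E)/(-106 + E)
14*J(F(-7)) = 14*((176 - 7)/(-106 - 7)) = 14*(169/(-113)) = 14*(-1/113*169) = 14*(-169/113) = -2366/113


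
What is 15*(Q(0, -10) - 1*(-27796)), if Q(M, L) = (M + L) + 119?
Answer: 418575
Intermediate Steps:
Q(M, L) = 119 + L + M (Q(M, L) = (L + M) + 119 = 119 + L + M)
15*(Q(0, -10) - 1*(-27796)) = 15*((119 - 10 + 0) - 1*(-27796)) = 15*(109 + 27796) = 15*27905 = 418575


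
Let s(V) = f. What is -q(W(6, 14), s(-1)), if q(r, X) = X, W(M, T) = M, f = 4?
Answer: -4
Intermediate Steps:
s(V) = 4
-q(W(6, 14), s(-1)) = -1*4 = -4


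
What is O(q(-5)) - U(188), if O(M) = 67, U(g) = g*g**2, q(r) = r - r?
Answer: -6644605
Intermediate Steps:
q(r) = 0
U(g) = g**3
O(q(-5)) - U(188) = 67 - 1*188**3 = 67 - 1*6644672 = 67 - 6644672 = -6644605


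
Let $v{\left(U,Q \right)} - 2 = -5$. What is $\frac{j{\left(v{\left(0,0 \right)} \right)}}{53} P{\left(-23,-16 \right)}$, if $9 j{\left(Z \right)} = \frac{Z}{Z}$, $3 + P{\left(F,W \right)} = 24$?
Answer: $\frac{7}{159} \approx 0.044025$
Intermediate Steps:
$v{\left(U,Q \right)} = -3$ ($v{\left(U,Q \right)} = 2 - 5 = -3$)
$P{\left(F,W \right)} = 21$ ($P{\left(F,W \right)} = -3 + 24 = 21$)
$j{\left(Z \right)} = \frac{1}{9}$ ($j{\left(Z \right)} = \frac{Z \frac{1}{Z}}{9} = \frac{1}{9} \cdot 1 = \frac{1}{9}$)
$\frac{j{\left(v{\left(0,0 \right)} \right)}}{53} P{\left(-23,-16 \right)} = \frac{1}{9 \cdot 53} \cdot 21 = \frac{1}{9} \cdot \frac{1}{53} \cdot 21 = \frac{1}{477} \cdot 21 = \frac{7}{159}$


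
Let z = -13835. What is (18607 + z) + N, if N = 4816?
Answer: 9588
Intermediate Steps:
(18607 + z) + N = (18607 - 13835) + 4816 = 4772 + 4816 = 9588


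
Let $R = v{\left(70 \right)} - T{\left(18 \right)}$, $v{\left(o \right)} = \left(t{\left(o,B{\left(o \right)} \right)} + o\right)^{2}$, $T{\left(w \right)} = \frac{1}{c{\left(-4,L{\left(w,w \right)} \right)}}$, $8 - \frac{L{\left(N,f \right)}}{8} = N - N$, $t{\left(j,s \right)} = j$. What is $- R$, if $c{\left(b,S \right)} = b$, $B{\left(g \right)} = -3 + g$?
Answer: $- \frac{78401}{4} \approx -19600.0$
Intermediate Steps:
$L{\left(N,f \right)} = 64$ ($L{\left(N,f \right)} = 64 - 8 \left(N - N\right) = 64 - 0 = 64 + 0 = 64$)
$T{\left(w \right)} = - \frac{1}{4}$ ($T{\left(w \right)} = \frac{1}{-4} = - \frac{1}{4}$)
$v{\left(o \right)} = 4 o^{2}$ ($v{\left(o \right)} = \left(o + o\right)^{2} = \left(2 o\right)^{2} = 4 o^{2}$)
$R = \frac{78401}{4}$ ($R = 4 \cdot 70^{2} - - \frac{1}{4} = 4 \cdot 4900 + \frac{1}{4} = 19600 + \frac{1}{4} = \frac{78401}{4} \approx 19600.0$)
$- R = \left(-1\right) \frac{78401}{4} = - \frac{78401}{4}$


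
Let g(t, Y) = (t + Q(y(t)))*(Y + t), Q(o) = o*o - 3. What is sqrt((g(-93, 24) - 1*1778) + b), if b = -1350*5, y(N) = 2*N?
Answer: 2*I*sqrt(597257) ≈ 1545.6*I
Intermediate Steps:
Q(o) = -3 + o**2 (Q(o) = o**2 - 3 = -3 + o**2)
g(t, Y) = (Y + t)*(-3 + t + 4*t**2) (g(t, Y) = (t + (-3 + (2*t)**2))*(Y + t) = (t + (-3 + 4*t**2))*(Y + t) = (-3 + t + 4*t**2)*(Y + t) = (Y + t)*(-3 + t + 4*t**2))
b = -6750
sqrt((g(-93, 24) - 1*1778) + b) = sqrt((((-93)**2 + 24*(-93) + 24*(-3 + 4*(-93)**2) - 93*(-3 + 4*(-93)**2)) - 1*1778) - 6750) = sqrt(((8649 - 2232 + 24*(-3 + 4*8649) - 93*(-3 + 4*8649)) - 1778) - 6750) = sqrt(((8649 - 2232 + 24*(-3 + 34596) - 93*(-3 + 34596)) - 1778) - 6750) = sqrt(((8649 - 2232 + 24*34593 - 93*34593) - 1778) - 6750) = sqrt(((8649 - 2232 + 830232 - 3217149) - 1778) - 6750) = sqrt((-2380500 - 1778) - 6750) = sqrt(-2382278 - 6750) = sqrt(-2389028) = 2*I*sqrt(597257)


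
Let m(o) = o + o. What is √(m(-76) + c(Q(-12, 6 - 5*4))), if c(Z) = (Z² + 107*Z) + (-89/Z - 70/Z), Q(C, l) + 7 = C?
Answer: 3*I*√72827/19 ≈ 42.61*I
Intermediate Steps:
Q(C, l) = -7 + C
m(o) = 2*o
c(Z) = Z² - 159/Z + 107*Z (c(Z) = (Z² + 107*Z) - 159/Z = Z² - 159/Z + 107*Z)
√(m(-76) + c(Q(-12, 6 - 5*4))) = √(2*(-76) + (-159 + (-7 - 12)²*(107 + (-7 - 12)))/(-7 - 12)) = √(-152 + (-159 + (-19)²*(107 - 19))/(-19)) = √(-152 - (-159 + 361*88)/19) = √(-152 - (-159 + 31768)/19) = √(-152 - 1/19*31609) = √(-152 - 31609/19) = √(-34497/19) = 3*I*√72827/19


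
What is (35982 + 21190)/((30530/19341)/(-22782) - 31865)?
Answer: -3148938439983/1755071076895 ≈ -1.7942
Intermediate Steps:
(35982 + 21190)/((30530/19341)/(-22782) - 31865) = 57172/((30530*(1/19341))*(-1/22782) - 31865) = 57172/((30530/19341)*(-1/22782) - 31865) = 57172/(-15265/220313331 - 31865) = 57172/(-7020284307580/220313331) = 57172*(-220313331/7020284307580) = -3148938439983/1755071076895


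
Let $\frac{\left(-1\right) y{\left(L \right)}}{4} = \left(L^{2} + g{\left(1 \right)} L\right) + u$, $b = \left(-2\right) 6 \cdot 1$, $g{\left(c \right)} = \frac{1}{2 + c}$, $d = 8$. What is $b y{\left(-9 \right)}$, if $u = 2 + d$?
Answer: $4224$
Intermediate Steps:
$u = 10$ ($u = 2 + 8 = 10$)
$b = -12$ ($b = \left(-12\right) 1 = -12$)
$y{\left(L \right)} = -40 - 4 L^{2} - \frac{4 L}{3}$ ($y{\left(L \right)} = - 4 \left(\left(L^{2} + \frac{L}{2 + 1}\right) + 10\right) = - 4 \left(\left(L^{2} + \frac{L}{3}\right) + 10\right) = - 4 \left(10 + L^{2} + \frac{L}{3}\right) = -40 - 4 L^{2} - \frac{4 L}{3}$)
$b y{\left(-9 \right)} = - 12 \left(-40 - 4 \left(-9\right)^{2} - -12\right) = - 12 \left(-40 - 324 + 12\right) = \left(-12\right) \left(-352\right) = 4224$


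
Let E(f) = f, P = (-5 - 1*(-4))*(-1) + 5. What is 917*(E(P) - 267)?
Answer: -239337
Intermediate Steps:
P = 6 (P = (-5 + 4)*(-1) + 5 = -1*(-1) + 5 = 1 + 5 = 6)
917*(E(P) - 267) = 917*(6 - 267) = 917*(-261) = -239337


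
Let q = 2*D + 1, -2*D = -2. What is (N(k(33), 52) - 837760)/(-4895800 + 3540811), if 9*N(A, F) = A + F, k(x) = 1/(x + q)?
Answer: 271432367/439016436 ≈ 0.61827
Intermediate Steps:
D = 1 (D = -½*(-2) = 1)
q = 3 (q = 2*1 + 1 = 2 + 1 = 3)
k(x) = 1/(3 + x) (k(x) = 1/(x + 3) = 1/(3 + x))
N(A, F) = A/9 + F/9 (N(A, F) = (A + F)/9 = A/9 + F/9)
(N(k(33), 52) - 837760)/(-4895800 + 3540811) = ((1/(9*(3 + 33)) + (⅑)*52) - 837760)/(-4895800 + 3540811) = (((⅑)/36 + 52/9) - 837760)/(-1354989) = (((⅑)*(1/36) + 52/9) - 837760)*(-1/1354989) = ((1/324 + 52/9) - 837760)*(-1/1354989) = (1873/324 - 837760)*(-1/1354989) = -271432367/324*(-1/1354989) = 271432367/439016436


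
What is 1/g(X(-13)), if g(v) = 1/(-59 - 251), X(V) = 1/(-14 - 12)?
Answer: -310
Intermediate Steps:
X(V) = -1/26 (X(V) = 1/(-26) = -1/26)
g(v) = -1/310 (g(v) = 1/(-310) = -1/310)
1/g(X(-13)) = 1/(-1/310) = -310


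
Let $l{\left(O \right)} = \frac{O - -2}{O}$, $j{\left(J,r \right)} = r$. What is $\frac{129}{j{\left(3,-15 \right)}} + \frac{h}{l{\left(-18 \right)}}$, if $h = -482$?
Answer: $- \frac{11017}{20} \approx -550.85$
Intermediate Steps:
$l{\left(O \right)} = \frac{2 + O}{O}$ ($l{\left(O \right)} = \frac{O + 2}{O} = \frac{2 + O}{O}$)
$\frac{129}{j{\left(3,-15 \right)}} + \frac{h}{l{\left(-18 \right)}} = \frac{129}{-15} - \frac{482}{\frac{1}{-18} \left(2 - 18\right)} = 129 \left(- \frac{1}{15}\right) - \frac{482}{\left(- \frac{1}{18}\right) \left(-16\right)} = - \frac{43}{5} - \frac{482}{\frac{8}{9}} = - \frac{43}{5} - \frac{2169}{4} = - \frac{11017}{20}$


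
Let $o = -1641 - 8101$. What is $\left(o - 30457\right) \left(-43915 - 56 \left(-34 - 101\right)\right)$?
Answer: $1461434645$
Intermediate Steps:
$o = -9742$
$\left(o - 30457\right) \left(-43915 - 56 \left(-34 - 101\right)\right) = \left(-9742 - 30457\right) \left(-43915 - 56 \left(-34 - 101\right)\right) = - 40199 \left(-43915 - -7560\right) = - 40199 \left(-43915 + 7560\right) = \left(-40199\right) \left(-36355\right) = 1461434645$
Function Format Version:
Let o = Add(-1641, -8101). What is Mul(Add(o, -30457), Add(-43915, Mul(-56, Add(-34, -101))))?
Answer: 1461434645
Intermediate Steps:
o = -9742
Mul(Add(o, -30457), Add(-43915, Mul(-56, Add(-34, -101)))) = Mul(Add(-9742, -30457), Add(-43915, Mul(-56, Add(-34, -101)))) = Mul(-40199, Add(-43915, Mul(-56, -135))) = Mul(-40199, Add(-43915, 7560)) = Mul(-40199, -36355) = 1461434645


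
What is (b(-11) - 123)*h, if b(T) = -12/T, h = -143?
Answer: 17433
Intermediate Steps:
(b(-11) - 123)*h = (-12/(-11) - 123)*(-143) = (-12*(-1/11) - 123)*(-143) = (12/11 - 123)*(-143) = -1341/11*(-143) = 17433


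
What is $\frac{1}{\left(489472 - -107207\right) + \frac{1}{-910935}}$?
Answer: $\frac{910935}{543535784864} \approx 1.6759 \cdot 10^{-6}$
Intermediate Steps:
$\frac{1}{\left(489472 - -107207\right) + \frac{1}{-910935}} = \frac{1}{\left(489472 + 107207\right) - \frac{1}{910935}} = \frac{1}{596679 - \frac{1}{910935}} = \frac{1}{\frac{543535784864}{910935}} = \frac{910935}{543535784864}$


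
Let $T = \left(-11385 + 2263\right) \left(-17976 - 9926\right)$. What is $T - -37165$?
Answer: $254559209$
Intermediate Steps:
$T = 254522044$ ($T = \left(-9122\right) \left(-27902\right) = 254522044$)
$T - -37165 = 254522044 - -37165 = 254522044 + 37165 = 254559209$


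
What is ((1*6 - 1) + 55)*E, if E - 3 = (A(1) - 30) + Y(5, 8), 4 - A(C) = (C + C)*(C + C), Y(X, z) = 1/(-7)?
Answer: -11400/7 ≈ -1628.6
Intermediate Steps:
Y(X, z) = -1/7
A(C) = 4 - 4*C**2 (A(C) = 4 - (C + C)*(C + C) = 4 - 2*C*2*C = 4 - 4*C**2)
E = -190/7 (E = 3 + (((4 - 4*1**2) - 30) - 1/7) = 3 + (((4 - 4*1) - 30) - 1/7) = 3 + (((4 - 4) - 30) - 1/7) = 3 + ((0 - 30) - 1/7) = 3 + (-30 - 1/7) = 3 - 211/7 = -190/7 ≈ -27.143)
((1*6 - 1) + 55)*E = ((1*6 - 1) + 55)*(-190/7) = ((6 - 1) + 55)*(-190/7) = (5 + 55)*(-190/7) = 60*(-190/7) = -11400/7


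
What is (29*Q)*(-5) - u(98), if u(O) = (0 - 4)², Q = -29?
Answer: 4189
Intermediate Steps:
u(O) = 16 (u(O) = (-4)² = 16)
(29*Q)*(-5) - u(98) = (29*(-29))*(-5) - 1*16 = -841*(-5) - 16 = 4205 - 16 = 4189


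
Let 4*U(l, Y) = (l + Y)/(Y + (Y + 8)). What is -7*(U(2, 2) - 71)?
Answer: 5957/12 ≈ 496.42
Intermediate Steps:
U(l, Y) = (Y + l)/(4*(8 + 2*Y)) (U(l, Y) = ((l + Y)/(Y + (Y + 8)))/4 = ((Y + l)/(Y + (8 + Y)))/4 = ((Y + l)/(8 + 2*Y))/4 = (Y + l)/(4*(8 + 2*Y)))
-7*(U(2, 2) - 71) = -7*((2 + 2)/(8*(4 + 2)) - 71) = -7*((1/8)*4/6 - 71) = -7*((1/8)*(1/6)*4 - 71) = -7*(1/12 - 71) = -7*(-851/12) = 5957/12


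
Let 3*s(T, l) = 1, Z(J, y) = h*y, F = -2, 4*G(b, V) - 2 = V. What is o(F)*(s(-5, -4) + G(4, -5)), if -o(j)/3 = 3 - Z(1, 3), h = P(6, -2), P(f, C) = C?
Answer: 45/4 ≈ 11.250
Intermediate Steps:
G(b, V) = 1/2 + V/4
h = -2
Z(J, y) = -2*y
o(j) = -27 (o(j) = -3*(3 - (-2)*3) = -3*(3 - 1*(-6)) = -3*(3 + 6) = -3*9 = -27)
s(T, l) = 1/3 (s(T, l) = (1/3)*1 = 1/3)
o(F)*(s(-5, -4) + G(4, -5)) = -27*(1/3 + (1/2 + (1/4)*(-5))) = -27*(1/3 + (1/2 - 5/4)) = -27*(1/3 - 3/4) = -27*(-5/12) = 45/4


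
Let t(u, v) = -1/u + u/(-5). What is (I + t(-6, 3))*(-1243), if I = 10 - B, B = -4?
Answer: -573023/30 ≈ -19101.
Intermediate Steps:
t(u, v) = -1/u - u/5 (t(u, v) = -1/u + u*(-⅕) = -1/u - u/5)
I = 14 (I = 10 - 1*(-4) = 10 + 4 = 14)
(I + t(-6, 3))*(-1243) = (14 + (-1/(-6) - ⅕*(-6)))*(-1243) = (14 + (-1*(-⅙) + 6/5))*(-1243) = (14 + (⅙ + 6/5))*(-1243) = (14 + 41/30)*(-1243) = (461/30)*(-1243) = -573023/30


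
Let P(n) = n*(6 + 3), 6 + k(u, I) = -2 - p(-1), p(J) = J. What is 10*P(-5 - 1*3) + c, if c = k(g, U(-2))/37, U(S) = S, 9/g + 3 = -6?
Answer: -26647/37 ≈ -720.19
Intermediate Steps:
g = -1 (g = 9/(-3 - 6) = 9/(-9) = 9*(-1/9) = -1)
k(u, I) = -7 (k(u, I) = -6 + (-2 - 1*(-1)) = -6 + (-2 + 1) = -6 - 1 = -7)
P(n) = 9*n (P(n) = n*9 = 9*n)
c = -7/37 ≈ -0.18919
10*P(-5 - 1*3) + c = 10*(9*(-5 - 1*3)) - 7/37 = 10*(9*(-5 - 3)) - 7/37 = 10*(9*(-8)) - 7/37 = 10*(-72) - 7/37 = -720 - 7/37 = -26647/37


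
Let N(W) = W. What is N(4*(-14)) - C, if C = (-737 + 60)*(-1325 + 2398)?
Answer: 726365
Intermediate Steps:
C = -726421 (C = -677*1073 = -726421)
N(4*(-14)) - C = 4*(-14) - 1*(-726421) = -56 + 726421 = 726365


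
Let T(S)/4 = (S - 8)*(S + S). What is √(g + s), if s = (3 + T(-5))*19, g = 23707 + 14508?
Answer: 2*√12038 ≈ 219.44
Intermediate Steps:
g = 38215
T(S) = 8*S*(-8 + S) (T(S) = 4*((S - 8)*(S + S)) = 4*((-8 + S)*(2*S)) = 4*(2*S*(-8 + S)) = 8*S*(-8 + S))
s = 9937 (s = (3 + 8*(-5)*(-8 - 5))*19 = (3 + 8*(-5)*(-13))*19 = (3 + 520)*19 = 523*19 = 9937)
√(g + s) = √(38215 + 9937) = √48152 = 2*√12038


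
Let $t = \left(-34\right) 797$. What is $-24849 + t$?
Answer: $-51947$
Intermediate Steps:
$t = -27098$
$-24849 + t = -24849 - 27098 = -51947$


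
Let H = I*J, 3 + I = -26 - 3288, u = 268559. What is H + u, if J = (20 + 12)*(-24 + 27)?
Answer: -49873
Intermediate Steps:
I = -3317 (I = -3 + (-26 - 3288) = -3 - 3314 = -3317)
J = 96 (J = 32*3 = 96)
H = -318432 (H = -3317*96 = -318432)
H + u = -318432 + 268559 = -49873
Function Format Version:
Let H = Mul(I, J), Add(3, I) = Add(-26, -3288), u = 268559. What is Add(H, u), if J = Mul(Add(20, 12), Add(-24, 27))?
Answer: -49873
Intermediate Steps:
I = -3317 (I = Add(-3, Add(-26, -3288)) = Add(-3, -3314) = -3317)
J = 96 (J = Mul(32, 3) = 96)
H = -318432 (H = Mul(-3317, 96) = -318432)
Add(H, u) = Add(-318432, 268559) = -49873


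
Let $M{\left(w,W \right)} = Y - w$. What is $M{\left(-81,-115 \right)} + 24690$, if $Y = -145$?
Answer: $24626$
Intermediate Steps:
$M{\left(w,W \right)} = -145 - w$
$M{\left(-81,-115 \right)} + 24690 = \left(-145 - -81\right) + 24690 = \left(-145 + 81\right) + 24690 = -64 + 24690 = 24626$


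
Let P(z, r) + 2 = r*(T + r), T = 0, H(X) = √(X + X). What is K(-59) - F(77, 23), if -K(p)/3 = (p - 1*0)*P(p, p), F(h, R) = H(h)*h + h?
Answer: 615706 - 77*√154 ≈ 6.1475e+5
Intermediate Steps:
H(X) = √2*√X (H(X) = √(2*X) = √2*√X)
P(z, r) = -2 + r² (P(z, r) = -2 + r*(0 + r) = -2 + r*r = -2 + r²)
F(h, R) = h + √2*h^(3/2) (F(h, R) = (√2*√h)*h + h = √2*h^(3/2) + h = h + √2*h^(3/2))
K(p) = -3*p*(-2 + p²) (K(p) = -3*(p - 1*0)*(-2 + p²) = -3*(p + 0)*(-2 + p²) = -3*p*(-2 + p²))
K(-59) - F(77, 23) = 3*(-59)*(2 - 1*(-59)²) - (77 + √2*77^(3/2)) = 3*(-59)*(2 - 1*3481) - (77 + √2*(77*√77)) = 3*(-59)*(2 - 3481) - (77 + 77*√154) = 3*(-59)*(-3479) + (-77 - 77*√154) = 615783 + (-77 - 77*√154) = 615706 - 77*√154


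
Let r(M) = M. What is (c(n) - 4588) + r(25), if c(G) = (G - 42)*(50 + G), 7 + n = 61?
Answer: -3315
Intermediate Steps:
n = 54 (n = -7 + 61 = 54)
c(G) = (-42 + G)*(50 + G)
(c(n) - 4588) + r(25) = ((-2100 + 54² + 8*54) - 4588) + 25 = ((-2100 + 2916 + 432) - 4588) + 25 = (1248 - 4588) + 25 = -3340 + 25 = -3315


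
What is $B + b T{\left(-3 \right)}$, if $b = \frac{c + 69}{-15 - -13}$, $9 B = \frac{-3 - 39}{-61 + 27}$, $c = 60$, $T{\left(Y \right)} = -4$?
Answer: $\frac{13165}{51} \approx 258.14$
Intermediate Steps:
$B = \frac{7}{51}$ ($B = \frac{\left(-3 - 39\right) \frac{1}{-61 + 27}}{9} = \frac{\left(-42\right) \frac{1}{-34}}{9} = \frac{\left(-42\right) \left(- \frac{1}{34}\right)}{9} = \frac{1}{9} \cdot \frac{21}{17} = \frac{7}{51} \approx 0.13725$)
$b = - \frac{129}{2}$ ($b = \frac{60 + 69}{-15 - -13} = \frac{129}{-15 + \left(-5 + 18\right)} = \frac{129}{-15 + 13} = \frac{129}{-2} = 129 \left(- \frac{1}{2}\right) = - \frac{129}{2} \approx -64.5$)
$B + b T{\left(-3 \right)} = \frac{7}{51} - -258 = \frac{7}{51} + 258 = \frac{13165}{51}$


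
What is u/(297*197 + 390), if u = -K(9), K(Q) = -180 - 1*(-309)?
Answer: -43/19633 ≈ -0.0021902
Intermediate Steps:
K(Q) = 129 (K(Q) = -180 + 309 = 129)
u = -129 (u = -1*129 = -129)
u/(297*197 + 390) = -129/(297*197 + 390) = -129/(58509 + 390) = -129/58899 = -129*1/58899 = -43/19633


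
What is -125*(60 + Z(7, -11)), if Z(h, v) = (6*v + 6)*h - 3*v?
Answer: 40875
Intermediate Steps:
Z(h, v) = -3*v + h*(6 + 6*v) (Z(h, v) = (6 + 6*v)*h - 3*v = h*(6 + 6*v) - 3*v = -3*v + h*(6 + 6*v))
-125*(60 + Z(7, -11)) = -125*(60 + (-3*(-11) + 6*7 + 6*7*(-11))) = -125*(60 + (33 + 42 - 462)) = -125*(60 - 387) = -125*(-327) = 40875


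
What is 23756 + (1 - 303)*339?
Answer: -78622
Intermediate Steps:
23756 + (1 - 303)*339 = 23756 - 302*339 = 23756 - 102378 = -78622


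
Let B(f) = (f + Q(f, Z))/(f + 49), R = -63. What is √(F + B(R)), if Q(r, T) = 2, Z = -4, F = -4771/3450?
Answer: √17346462/2415 ≈ 1.7246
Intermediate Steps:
F = -4771/3450 (F = -4771*1/3450 = -4771/3450 ≈ -1.3829)
B(f) = (2 + f)/(49 + f) (B(f) = (f + 2)/(f + 49) = (2 + f)/(49 + f))
√(F + B(R)) = √(-4771/3450 + (2 - 63)/(49 - 63)) = √(-4771/3450 - 61/(-14)) = √(-4771/3450 - 1/14*(-61)) = √(-4771/3450 + 61/14) = √(35914/12075) = √17346462/2415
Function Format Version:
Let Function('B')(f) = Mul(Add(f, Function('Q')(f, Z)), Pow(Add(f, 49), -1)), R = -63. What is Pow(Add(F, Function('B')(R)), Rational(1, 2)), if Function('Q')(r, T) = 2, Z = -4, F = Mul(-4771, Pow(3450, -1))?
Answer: Mul(Rational(1, 2415), Pow(17346462, Rational(1, 2))) ≈ 1.7246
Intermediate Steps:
F = Rational(-4771, 3450) (F = Mul(-4771, Rational(1, 3450)) = Rational(-4771, 3450) ≈ -1.3829)
Function('B')(f) = Mul(Pow(Add(49, f), -1), Add(2, f)) (Function('B')(f) = Mul(Add(f, 2), Pow(Add(f, 49), -1)) = Mul(Add(2, f), Pow(Add(49, f), -1)) = Mul(Pow(Add(49, f), -1), Add(2, f)))
Pow(Add(F, Function('B')(R)), Rational(1, 2)) = Pow(Add(Rational(-4771, 3450), Mul(Pow(Add(49, -63), -1), Add(2, -63))), Rational(1, 2)) = Pow(Add(Rational(-4771, 3450), Mul(Pow(-14, -1), -61)), Rational(1, 2)) = Pow(Add(Rational(-4771, 3450), Mul(Rational(-1, 14), -61)), Rational(1, 2)) = Pow(Add(Rational(-4771, 3450), Rational(61, 14)), Rational(1, 2)) = Pow(Rational(35914, 12075), Rational(1, 2)) = Mul(Rational(1, 2415), Pow(17346462, Rational(1, 2)))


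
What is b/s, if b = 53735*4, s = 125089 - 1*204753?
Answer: -53735/19916 ≈ -2.6981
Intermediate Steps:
s = -79664 (s = 125089 - 204753 = -79664)
b = 214940
b/s = 214940/(-79664) = 214940*(-1/79664) = -53735/19916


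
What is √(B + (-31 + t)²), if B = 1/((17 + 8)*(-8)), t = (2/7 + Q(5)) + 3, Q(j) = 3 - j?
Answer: √17305502/140 ≈ 29.714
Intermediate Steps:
t = 9/7 (t = (2/7 + (3 - 1*5)) + 3 = (2*(⅐) + (3 - 5)) + 3 = (2/7 - 2) + 3 = -12/7 + 3 = 9/7 ≈ 1.2857)
B = -1/200 (B = 1/(25*(-8)) = 1/(-200) = -1/200 ≈ -0.0050000)
√(B + (-31 + t)²) = √(-1/200 + (-31 + 9/7)²) = √(-1/200 + (-208/7)²) = √(-1/200 + 43264/49) = √(8652751/9800) = √17305502/140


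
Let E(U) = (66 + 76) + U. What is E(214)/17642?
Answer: 178/8821 ≈ 0.020179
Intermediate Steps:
E(U) = 142 + U
E(214)/17642 = (142 + 214)/17642 = 356*(1/17642) = 178/8821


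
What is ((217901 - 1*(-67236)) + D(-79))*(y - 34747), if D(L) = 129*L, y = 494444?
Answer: 126391851362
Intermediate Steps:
((217901 - 1*(-67236)) + D(-79))*(y - 34747) = ((217901 - 1*(-67236)) + 129*(-79))*(494444 - 34747) = ((217901 + 67236) - 10191)*459697 = (285137 - 10191)*459697 = 274946*459697 = 126391851362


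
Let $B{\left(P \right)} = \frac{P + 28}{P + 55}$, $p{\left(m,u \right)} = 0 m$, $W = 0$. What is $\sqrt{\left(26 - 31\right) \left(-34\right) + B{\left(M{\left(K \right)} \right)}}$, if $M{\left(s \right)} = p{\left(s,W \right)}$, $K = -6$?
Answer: $\frac{3 \sqrt{57310}}{55} \approx 13.058$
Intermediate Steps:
$p{\left(m,u \right)} = 0$
$M{\left(s \right)} = 0$
$B{\left(P \right)} = \frac{28 + P}{55 + P}$
$\sqrt{\left(26 - 31\right) \left(-34\right) + B{\left(M{\left(K \right)} \right)}} = \sqrt{\left(26 - 31\right) \left(-34\right) + \frac{28 + 0}{55 + 0}} = \sqrt{\left(-5\right) \left(-34\right) + \frac{1}{55} \cdot 28} = \sqrt{170 + \frac{1}{55} \cdot 28} = \sqrt{170 + \frac{28}{55}} = \sqrt{\frac{9378}{55}} = \frac{3 \sqrt{57310}}{55}$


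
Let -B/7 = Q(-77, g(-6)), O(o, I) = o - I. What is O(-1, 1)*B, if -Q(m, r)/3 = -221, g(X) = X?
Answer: 9282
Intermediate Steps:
Q(m, r) = 663 (Q(m, r) = -3*(-221) = 663)
B = -4641 (B = -7*663 = -4641)
O(-1, 1)*B = (-1 - 1*1)*(-4641) = (-1 - 1)*(-4641) = -2*(-4641) = 9282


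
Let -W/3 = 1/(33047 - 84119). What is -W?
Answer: -1/17024 ≈ -5.8741e-5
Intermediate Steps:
W = 1/17024 (W = -3/(33047 - 84119) = -3/(-51072) = -3*(-1/51072) = 1/17024 ≈ 5.8741e-5)
-W = -1*1/17024 = -1/17024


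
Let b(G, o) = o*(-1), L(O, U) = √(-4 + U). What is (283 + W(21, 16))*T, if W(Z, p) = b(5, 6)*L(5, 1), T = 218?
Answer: 61694 - 1308*I*√3 ≈ 61694.0 - 2265.5*I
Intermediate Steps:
b(G, o) = -o
W(Z, p) = -6*I*√3 (W(Z, p) = (-1*6)*√(-4 + 1) = -6*I*√3)
(283 + W(21, 16))*T = (283 - 6*I*√3)*218 = 61694 - 1308*I*√3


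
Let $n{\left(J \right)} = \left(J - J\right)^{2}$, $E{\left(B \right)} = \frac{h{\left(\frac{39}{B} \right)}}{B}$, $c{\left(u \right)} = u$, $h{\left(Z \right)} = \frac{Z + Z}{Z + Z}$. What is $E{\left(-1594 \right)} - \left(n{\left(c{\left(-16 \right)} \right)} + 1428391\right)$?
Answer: $- \frac{2276855255}{1594} \approx -1.4284 \cdot 10^{6}$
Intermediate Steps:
$h{\left(Z \right)} = 1$ ($h{\left(Z \right)} = \frac{2 Z}{2 Z} = 2 Z \frac{1}{2 Z} = 1$)
$E{\left(B \right)} = \frac{1}{B}$ ($E{\left(B \right)} = 1 \frac{1}{B} = \frac{1}{B}$)
$n{\left(J \right)} = 0$ ($n{\left(J \right)} = 0^{2} = 0$)
$E{\left(-1594 \right)} - \left(n{\left(c{\left(-16 \right)} \right)} + 1428391\right) = \frac{1}{-1594} - \left(0 + 1428391\right) = - \frac{1}{1594} - 1428391 = - \frac{2276855255}{1594}$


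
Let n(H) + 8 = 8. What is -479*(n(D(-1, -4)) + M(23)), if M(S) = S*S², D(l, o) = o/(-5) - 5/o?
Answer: -5827993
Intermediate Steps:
D(l, o) = -5/o - o/5 (D(l, o) = o*(-⅕) - 5/o = -o/5 - 5/o = -5/o - o/5)
n(H) = 0 (n(H) = -8 + 8 = 0)
M(S) = S³
-479*(n(D(-1, -4)) + M(23)) = -479*(0 + 23³) = -479*(0 + 12167) = -479*12167 = -5827993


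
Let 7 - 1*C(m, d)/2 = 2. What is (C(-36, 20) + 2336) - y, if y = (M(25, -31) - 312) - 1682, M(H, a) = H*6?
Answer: 4190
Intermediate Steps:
M(H, a) = 6*H
C(m, d) = 10 (C(m, d) = 14 - 2*2 = 14 - 4 = 10)
y = -1844 (y = (6*25 - 312) - 1682 = (150 - 312) - 1682 = -162 - 1682 = -1844)
(C(-36, 20) + 2336) - y = (10 + 2336) - 1*(-1844) = 2346 + 1844 = 4190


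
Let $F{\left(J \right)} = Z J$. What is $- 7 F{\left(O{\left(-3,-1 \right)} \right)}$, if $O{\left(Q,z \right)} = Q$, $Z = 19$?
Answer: $399$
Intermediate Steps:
$F{\left(J \right)} = 19 J$
$- 7 F{\left(O{\left(-3,-1 \right)} \right)} = - 7 \cdot 19 \left(-3\right) = \left(-7\right) \left(-57\right) = 399$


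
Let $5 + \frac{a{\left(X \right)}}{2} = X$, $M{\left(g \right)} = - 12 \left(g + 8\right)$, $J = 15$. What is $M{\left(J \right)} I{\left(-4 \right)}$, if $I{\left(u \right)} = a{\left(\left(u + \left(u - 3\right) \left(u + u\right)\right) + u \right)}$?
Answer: $-23736$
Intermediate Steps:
$M{\left(g \right)} = -96 - 12 g$ ($M{\left(g \right)} = - 12 \left(8 + g\right) = -96 - 12 g$)
$a{\left(X \right)} = -10 + 2 X$
$I{\left(u \right)} = -10 + 4 u + 4 u \left(-3 + u\right)$ ($I{\left(u \right)} = -10 + 2 \left(\left(u + \left(u - 3\right) \left(u + u\right)\right) + u\right) = -10 + 2 \left(\left(u + \left(-3 + u\right) 2 u\right) + u\right) = -10 + 2 \left(\left(u + 2 u \left(-3 + u\right)\right) + u\right) = -10 + 2 \left(2 u + 2 u \left(-3 + u\right)\right) = -10 + \left(4 u + 4 u \left(-3 + u\right)\right) = -10 + 4 u + 4 u \left(-3 + u\right)$)
$M{\left(J \right)} I{\left(-4 \right)} = \left(-96 - 180\right) \left(-10 + 4 \left(-4\right) \left(-2 - 4\right)\right) = \left(-96 - 180\right) \left(-10 + 4 \left(-4\right) \left(-6\right)\right) = - 276 \left(-10 + 96\right) = \left(-276\right) 86 = -23736$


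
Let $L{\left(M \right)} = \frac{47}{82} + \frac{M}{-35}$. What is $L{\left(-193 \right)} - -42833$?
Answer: $\frac{122948181}{2870} \approx 42839.0$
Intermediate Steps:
$L{\left(M \right)} = \frac{47}{82} - \frac{M}{35}$ ($L{\left(M \right)} = 47 \cdot \frac{1}{82} + M \left(- \frac{1}{35}\right) = \frac{47}{82} - \frac{M}{35}$)
$L{\left(-193 \right)} - -42833 = \left(\frac{47}{82} - - \frac{193}{35}\right) - -42833 = \left(\frac{47}{82} + \frac{193}{35}\right) + 42833 = \frac{17471}{2870} + 42833 = \frac{122948181}{2870}$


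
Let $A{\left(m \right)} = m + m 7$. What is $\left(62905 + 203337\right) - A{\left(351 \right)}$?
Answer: $263434$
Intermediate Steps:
$A{\left(m \right)} = 8 m$ ($A{\left(m \right)} = m + 7 m = 8 m$)
$\left(62905 + 203337\right) - A{\left(351 \right)} = \left(62905 + 203337\right) - 8 \cdot 351 = 266242 - 2808 = 263434$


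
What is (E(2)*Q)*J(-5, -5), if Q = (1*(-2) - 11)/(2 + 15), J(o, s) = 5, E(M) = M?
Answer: -130/17 ≈ -7.6471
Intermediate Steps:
Q = -13/17 (Q = (-2 - 11)/17 = -13*1/17 = -13/17 ≈ -0.76471)
(E(2)*Q)*J(-5, -5) = (2*(-13/17))*5 = -26/17*5 = -130/17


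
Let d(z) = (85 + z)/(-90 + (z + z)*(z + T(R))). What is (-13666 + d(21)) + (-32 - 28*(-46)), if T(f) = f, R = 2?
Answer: -5435527/438 ≈ -12410.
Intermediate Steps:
d(z) = (85 + z)/(-90 + 2*z*(2 + z)) (d(z) = (85 + z)/(-90 + (z + z)*(z + 2)) = (85 + z)/(-90 + (2*z)*(2 + z)) = (85 + z)/(-90 + 2*z*(2 + z)))
(-13666 + d(21)) + (-32 - 28*(-46)) = (-13666 + (85 + 21)/(2*(-45 + 21² + 2*21))) + (-32 - 28*(-46)) = (-13666 + (½)*106/(-45 + 441 + 42)) + (-32 + 1288) = (-13666 + (½)*106/438) + 1256 = (-13666 + (½)*(1/438)*106) + 1256 = (-13666 + 53/438) + 1256 = -5985655/438 + 1256 = -5435527/438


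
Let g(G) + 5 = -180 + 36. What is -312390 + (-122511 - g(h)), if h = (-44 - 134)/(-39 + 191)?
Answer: -434752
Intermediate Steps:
h = -89/76 (h = -178/152 = -178*1/152 = -89/76 ≈ -1.1711)
g(G) = -149 (g(G) = -5 + (-180 + 36) = -5 - 144 = -149)
-312390 + (-122511 - g(h)) = -312390 + (-122511 - 1*(-149)) = -312390 + (-122511 + 149) = -312390 - 122362 = -434752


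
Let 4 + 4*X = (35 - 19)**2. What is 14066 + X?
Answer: 14129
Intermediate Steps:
X = 63 (X = -1 + (35 - 19)**2/4 = -1 + (1/4)*16**2 = -1 + (1/4)*256 = -1 + 64 = 63)
14066 + X = 14066 + 63 = 14129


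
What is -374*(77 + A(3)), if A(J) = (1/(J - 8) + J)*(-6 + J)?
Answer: -128282/5 ≈ -25656.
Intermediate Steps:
A(J) = (-6 + J)*(J + 1/(-8 + J)) (A(J) = (1/(-8 + J) + J)*(-6 + J) = (J + 1/(-8 + J))*(-6 + J) = (-6 + J)*(J + 1/(-8 + J)))
-374*(77 + A(3)) = -374*(77 + (-6 + 3³ - 14*3² + 49*3)/(-8 + 3)) = -374*(77 + (-6 + 27 - 14*9 + 147)/(-5)) = -374*(77 - (-6 + 27 - 126 + 147)/5) = -374*(77 - ⅕*42) = -374*(77 - 42/5) = -374*343/5 = -128282/5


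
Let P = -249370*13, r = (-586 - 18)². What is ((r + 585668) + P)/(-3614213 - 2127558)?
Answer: 2291326/5741771 ≈ 0.39906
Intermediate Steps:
r = 364816 (r = (-604)² = 364816)
P = -3241810
((r + 585668) + P)/(-3614213 - 2127558) = ((364816 + 585668) - 3241810)/(-3614213 - 2127558) = (950484 - 3241810)/(-5741771) = -2291326*(-1/5741771) = 2291326/5741771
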